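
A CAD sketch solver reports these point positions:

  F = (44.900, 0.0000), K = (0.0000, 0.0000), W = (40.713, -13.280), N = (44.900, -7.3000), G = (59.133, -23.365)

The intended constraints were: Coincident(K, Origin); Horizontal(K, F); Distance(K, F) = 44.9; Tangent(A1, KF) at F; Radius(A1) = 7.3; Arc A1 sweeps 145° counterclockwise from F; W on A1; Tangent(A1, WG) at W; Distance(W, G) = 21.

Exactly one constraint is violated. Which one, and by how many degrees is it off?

Tangent(A1, WG) at W — off by 6.30°.

K = (0.00, 0.00) ✓; K.y = 0.00, F.y = 0.00 ✓; |KF| = 44.90 ✓; ∠(NF, FK) = 90.00° ✓; |NF| = 7.300 ✓; bearing(N→W) − bearing(N→F) = 145.0° ✓; |NW| = 7.300 ✓; ∠(NW, WG) = 83.70° ✗; |WG| = 21.00 ✓.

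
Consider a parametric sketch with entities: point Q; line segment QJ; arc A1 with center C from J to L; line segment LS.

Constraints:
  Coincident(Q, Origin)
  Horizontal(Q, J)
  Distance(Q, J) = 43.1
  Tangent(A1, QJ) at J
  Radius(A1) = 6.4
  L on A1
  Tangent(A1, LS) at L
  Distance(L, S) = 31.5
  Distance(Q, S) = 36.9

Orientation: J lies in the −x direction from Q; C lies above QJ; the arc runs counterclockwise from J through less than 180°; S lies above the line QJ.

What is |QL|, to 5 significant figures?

37.745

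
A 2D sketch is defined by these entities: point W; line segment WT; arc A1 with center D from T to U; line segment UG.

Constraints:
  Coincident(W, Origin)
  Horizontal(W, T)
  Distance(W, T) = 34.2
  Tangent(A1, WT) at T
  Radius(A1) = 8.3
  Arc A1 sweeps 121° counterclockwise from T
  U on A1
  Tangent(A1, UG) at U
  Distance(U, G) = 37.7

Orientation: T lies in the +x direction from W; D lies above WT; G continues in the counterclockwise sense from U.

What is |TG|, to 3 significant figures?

46.5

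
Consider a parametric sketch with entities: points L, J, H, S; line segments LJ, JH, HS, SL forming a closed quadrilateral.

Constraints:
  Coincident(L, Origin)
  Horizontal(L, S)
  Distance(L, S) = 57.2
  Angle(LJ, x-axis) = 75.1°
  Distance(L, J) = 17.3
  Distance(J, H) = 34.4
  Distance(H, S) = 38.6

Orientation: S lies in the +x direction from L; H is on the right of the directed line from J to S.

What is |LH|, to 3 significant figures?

24.9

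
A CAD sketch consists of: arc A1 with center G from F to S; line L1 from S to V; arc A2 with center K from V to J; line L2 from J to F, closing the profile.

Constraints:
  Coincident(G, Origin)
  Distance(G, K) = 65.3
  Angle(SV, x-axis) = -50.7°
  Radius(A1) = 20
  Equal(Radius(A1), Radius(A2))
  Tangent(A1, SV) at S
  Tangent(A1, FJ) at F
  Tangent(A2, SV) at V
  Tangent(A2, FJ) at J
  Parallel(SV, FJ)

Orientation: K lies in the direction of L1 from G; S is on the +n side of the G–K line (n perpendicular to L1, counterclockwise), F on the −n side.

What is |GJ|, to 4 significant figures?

68.29

The slot axis is L1's direction at -50.7°, so u = (cos -50.7°, sin -50.7°) = (0.6334, -0.7738) and n = (−sin -50.7°, cos -50.7°) = (0.7738, 0.6334). G is at the origin and K lies 65.3 along u from G, so K = 65.3·u = (41.36, -50.53). Tangency of A1 to both parallel lines with radius 20.0 puts S and F at G ± 20.0·n: S = (15.48, 12.67), F = (-15.48, -12.67). Equal radii place V and J the same way about K: V = K + 20.0·n = (56.84, -37.86), J = K − 20.0·n = (25.88, -63.20). Then |GJ| = |J − G| = 68.29.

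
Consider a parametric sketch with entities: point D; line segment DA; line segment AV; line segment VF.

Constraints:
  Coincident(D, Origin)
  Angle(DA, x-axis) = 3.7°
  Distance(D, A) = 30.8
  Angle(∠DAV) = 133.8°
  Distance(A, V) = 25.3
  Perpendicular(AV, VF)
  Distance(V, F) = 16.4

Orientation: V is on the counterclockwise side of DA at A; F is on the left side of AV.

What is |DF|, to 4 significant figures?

46.98

D is at the origin; DA runs at 3.7° with length 30.8, so A = 30.8·(cos 3.7°, sin 3.7°) = (30.74, 1.988). ∠DAV = 133.8°, so AV runs at 3.7° + (180° − 133.8°) = 49.90° from the x-axis; with |AV| = 25.3, V = A + 25.3·(cos 49.90°, sin 49.90°) = (47.03, 21.34). The perpendicularity gives VF at right angles to AV; with |VF| = 16.4 on the left of AV, F = V + 16.4·(-0.7649, 0.6441) = (34.49, 31.90). Then |DF| = |F − D| = 46.98.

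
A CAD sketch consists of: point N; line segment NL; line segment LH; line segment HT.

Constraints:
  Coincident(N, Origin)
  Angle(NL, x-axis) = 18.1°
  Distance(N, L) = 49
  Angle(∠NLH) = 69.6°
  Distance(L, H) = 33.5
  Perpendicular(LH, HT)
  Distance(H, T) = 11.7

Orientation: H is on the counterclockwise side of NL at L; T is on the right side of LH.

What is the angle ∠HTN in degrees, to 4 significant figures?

15.90°

N is at the origin; NL runs at 18.1° with length 49.0, so L = 49.0·(cos 18.1°, sin 18.1°) = (46.58, 15.22). ∠NLH = 69.6°, so LH runs at 18.1° + (180° − 69.6°) = 128.5° from the x-axis; with |LH| = 33.5, H = L + 33.5·(cos 128.5°, sin 128.5°) = (25.72, 41.44). LH is perpendicular to HT; with |HT| = 11.7 on the right of LH, T = H + 11.7·(0.7826, 0.6225) = (34.88, 48.72). Then cos ∠HTN = TH·TN / (|TH||TN|), giving 15.90°.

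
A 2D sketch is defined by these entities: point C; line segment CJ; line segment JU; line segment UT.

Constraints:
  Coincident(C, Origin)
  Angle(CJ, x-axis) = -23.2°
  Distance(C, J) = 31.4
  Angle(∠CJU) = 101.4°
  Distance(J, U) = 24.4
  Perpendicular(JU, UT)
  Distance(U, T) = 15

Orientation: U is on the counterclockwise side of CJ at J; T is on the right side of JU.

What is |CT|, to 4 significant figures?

55.07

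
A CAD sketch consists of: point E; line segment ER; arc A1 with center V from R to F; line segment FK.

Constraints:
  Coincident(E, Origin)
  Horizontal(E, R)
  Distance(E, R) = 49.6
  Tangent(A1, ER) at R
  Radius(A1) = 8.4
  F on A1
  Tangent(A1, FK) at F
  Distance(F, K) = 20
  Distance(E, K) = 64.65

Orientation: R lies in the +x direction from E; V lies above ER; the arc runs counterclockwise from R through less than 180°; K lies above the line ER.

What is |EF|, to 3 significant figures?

58.6

Checks: |VF| = 8.400 ✓; ∠(VF, FK) = 90.00° ✓; |FK| = 20.00 ✓; |EK| = 64.65 ✓.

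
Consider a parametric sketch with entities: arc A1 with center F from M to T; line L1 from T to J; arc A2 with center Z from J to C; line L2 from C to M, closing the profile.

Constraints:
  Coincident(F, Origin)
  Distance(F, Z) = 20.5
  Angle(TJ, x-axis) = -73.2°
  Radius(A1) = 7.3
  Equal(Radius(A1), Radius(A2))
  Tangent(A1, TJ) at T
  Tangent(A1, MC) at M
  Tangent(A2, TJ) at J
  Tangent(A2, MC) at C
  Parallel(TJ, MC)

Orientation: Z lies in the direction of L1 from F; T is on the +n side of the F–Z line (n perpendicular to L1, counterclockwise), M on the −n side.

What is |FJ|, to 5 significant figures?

21.761

The slot axis is L1's direction at -73.2°, so u = (cos -73.2°, sin -73.2°) = (0.28903, -0.95732) and n = (−sin -73.2°, cos -73.2°) = (0.95732, 0.28903). F is at the origin and Z lies 20.5 along u from F, so Z = 20.5·u = (5.9252, -19.625). Tangency of A1 to both parallel lines with radius 7.3 puts T and M at F ± 7.3·n: T = (6.9884, 2.1099), M = (-6.9884, -2.1099). Equal radii place J and C the same way about Z: J = Z + 7.3·n = (12.914, -17.515), C = Z − 7.3·n = (-1.0633, -21.735). Then |FJ| = |J − F| = 21.761.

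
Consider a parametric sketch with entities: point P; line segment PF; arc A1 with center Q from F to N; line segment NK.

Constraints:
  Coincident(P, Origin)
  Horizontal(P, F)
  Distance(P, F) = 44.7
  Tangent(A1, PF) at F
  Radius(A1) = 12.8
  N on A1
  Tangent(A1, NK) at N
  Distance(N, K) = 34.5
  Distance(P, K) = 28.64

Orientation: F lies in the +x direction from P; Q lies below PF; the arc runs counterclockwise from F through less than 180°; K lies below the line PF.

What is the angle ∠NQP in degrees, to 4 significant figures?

31.62°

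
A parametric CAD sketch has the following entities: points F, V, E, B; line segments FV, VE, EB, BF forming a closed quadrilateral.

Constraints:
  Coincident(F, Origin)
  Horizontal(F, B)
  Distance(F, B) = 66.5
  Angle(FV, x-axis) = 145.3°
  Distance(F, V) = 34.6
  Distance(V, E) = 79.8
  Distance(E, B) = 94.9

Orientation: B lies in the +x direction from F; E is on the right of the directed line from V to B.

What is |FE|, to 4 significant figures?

58.34

F is at the origin; FB is horizontal with |FB| = 66.5 and B in +x, so B = (66.5, 0). FV runs at 145.3° with |FV| = 34.6, so V = (-28.45, 19.70). E is determined by |VE| = 79.8 and |EB| = 94.9 together: it lies at the intersection of circle(V, 79.8) and circle(B, 94.9). With |VB| = 96.97, the foot of the radical line on VB is 34.88 from V and the perpendicular offset is √(79.8² − 34.88²) = 71.77. Taking the right-of-VB solution: E = (-8.871, -57.66).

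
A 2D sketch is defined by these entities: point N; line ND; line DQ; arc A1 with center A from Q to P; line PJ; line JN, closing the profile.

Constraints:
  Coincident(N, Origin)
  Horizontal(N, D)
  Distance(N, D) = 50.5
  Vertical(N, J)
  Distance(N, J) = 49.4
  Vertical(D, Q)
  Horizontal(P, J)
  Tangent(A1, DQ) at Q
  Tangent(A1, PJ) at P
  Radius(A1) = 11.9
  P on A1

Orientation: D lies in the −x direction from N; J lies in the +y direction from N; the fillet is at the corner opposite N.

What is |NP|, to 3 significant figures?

62.7

N is at the origin; N and D share the same y with |ND| = 50.5 and D on the −x side, so D = (-50.5, 0.00). NJ is vertical with |NJ| = 49.4 and J on the +y side, so J = (0.00, 49.4). The virtual corner opposite N is at (-50.5, 49.4). A1 meets DQ tangentially, so AQ is at right angles to DQ and the tangent condition forces AP to be normal to PJ, with radius 11.9, so the center A sits 11.9 in from both sides at A = (-38.6, 37.5). That places the tangent points at Q = (-50.5, 37.5) on DQ and P = (-38.6, 49.4) on PJ. Then |NP| = |P − N| = 62.7.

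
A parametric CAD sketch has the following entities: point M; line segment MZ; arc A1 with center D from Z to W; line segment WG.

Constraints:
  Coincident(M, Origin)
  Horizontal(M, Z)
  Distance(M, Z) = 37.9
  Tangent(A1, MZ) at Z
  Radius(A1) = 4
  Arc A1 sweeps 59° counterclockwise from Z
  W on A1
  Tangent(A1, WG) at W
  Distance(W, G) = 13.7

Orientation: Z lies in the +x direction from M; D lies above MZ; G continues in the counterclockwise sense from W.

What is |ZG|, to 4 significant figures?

17.24

M is at the origin; M and Z share the same y with |MZ| = 37.9 and Z on the +x side, so Z = (37.90, 0.000). Tangency of A1 to MZ means the radius DZ is perpendicular to MZ, so D = Z + (0, 4) = (37.90, 4.000). On A1, Z sits at bearing -90° from D; a 59° counterclockwise sweep puts W at bearing -31°, so W = D + 4.0·(cos -31°, sin -31°) = (41.33, 1.940). A1 meets WG tangentially, so DW is at right angles to WG, so WG runs along (−sin -31°, cos -31°); with |WG| = 13.7, G = (48.38, 13.68). Then |ZG| = |G − Z| = 17.24.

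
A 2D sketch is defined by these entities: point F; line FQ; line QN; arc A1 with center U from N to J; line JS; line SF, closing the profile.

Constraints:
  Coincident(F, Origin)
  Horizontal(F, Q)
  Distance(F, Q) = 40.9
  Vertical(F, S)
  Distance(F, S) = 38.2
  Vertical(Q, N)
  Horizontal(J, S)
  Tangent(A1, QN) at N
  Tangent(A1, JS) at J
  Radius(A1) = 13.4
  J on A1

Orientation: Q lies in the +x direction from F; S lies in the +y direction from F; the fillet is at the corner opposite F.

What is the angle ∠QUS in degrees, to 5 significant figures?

144.36°

F and S share the same x with |FS| = 38.2 and S on the +y side, so S = (0.0000, 38.200). The virtual corner opposite F is at (40.900, 38.200). Tangency of A1 to QN means the radius UN is perpendicular to QN and tangency of A1 to JS means the radius UJ is perpendicular to JS, with radius 13.4, so the center U sits 13.4 in from both sides at U = (27.500, 24.800). Then cos ∠QUS = UQ·US / (|UQ||US|), giving 144.36°.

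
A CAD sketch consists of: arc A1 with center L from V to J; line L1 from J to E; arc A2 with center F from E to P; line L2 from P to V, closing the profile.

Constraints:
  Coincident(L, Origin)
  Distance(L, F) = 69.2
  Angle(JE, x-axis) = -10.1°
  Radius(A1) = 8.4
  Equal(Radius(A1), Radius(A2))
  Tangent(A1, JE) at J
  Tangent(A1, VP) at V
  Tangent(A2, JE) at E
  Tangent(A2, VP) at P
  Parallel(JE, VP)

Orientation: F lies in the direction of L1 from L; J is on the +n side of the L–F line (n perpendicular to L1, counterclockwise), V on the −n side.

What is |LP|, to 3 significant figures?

69.7

The slot axis is L1's direction at -10.1°, so u = (cos -10.1°, sin -10.1°) = (0.985, -0.175) and n = (−sin -10.1°, cos -10.1°) = (0.175, 0.985). L is at the origin and F lies 69.2 along u from L, so F = 69.2·u = (68.1, -12.1). Tangency of A1 to both parallel lines with radius 8.4 puts J and V at L ± 8.4·n: J = (1.47, 8.27), V = (-1.47, -8.27). Equal radii place E and P the same way about F: E = F + 8.4·n = (69.6, -3.87), P = F − 8.4·n = (66.7, -20.4). Then |LP| = |P − L| = 69.7.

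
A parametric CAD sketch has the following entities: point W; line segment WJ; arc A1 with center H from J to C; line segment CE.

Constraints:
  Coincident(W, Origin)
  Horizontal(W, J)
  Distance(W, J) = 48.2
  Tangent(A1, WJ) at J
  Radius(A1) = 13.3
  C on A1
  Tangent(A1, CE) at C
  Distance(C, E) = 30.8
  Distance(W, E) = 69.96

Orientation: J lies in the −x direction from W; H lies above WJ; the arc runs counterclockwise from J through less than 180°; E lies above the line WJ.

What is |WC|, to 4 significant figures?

41.79

Checks: W = (0.00, 0.00) ✓; |HC| = 13.30 ✓; ∠(HC, CE) = 90.00° ✓; |CE| = 30.80 ✓; |WE| = 69.96 ✓.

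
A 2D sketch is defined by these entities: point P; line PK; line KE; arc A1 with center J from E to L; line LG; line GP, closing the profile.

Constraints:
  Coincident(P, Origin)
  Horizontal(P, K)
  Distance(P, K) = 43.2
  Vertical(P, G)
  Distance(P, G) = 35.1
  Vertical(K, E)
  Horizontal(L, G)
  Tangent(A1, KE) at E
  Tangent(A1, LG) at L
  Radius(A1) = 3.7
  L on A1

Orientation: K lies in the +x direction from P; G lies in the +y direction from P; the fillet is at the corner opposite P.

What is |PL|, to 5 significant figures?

52.842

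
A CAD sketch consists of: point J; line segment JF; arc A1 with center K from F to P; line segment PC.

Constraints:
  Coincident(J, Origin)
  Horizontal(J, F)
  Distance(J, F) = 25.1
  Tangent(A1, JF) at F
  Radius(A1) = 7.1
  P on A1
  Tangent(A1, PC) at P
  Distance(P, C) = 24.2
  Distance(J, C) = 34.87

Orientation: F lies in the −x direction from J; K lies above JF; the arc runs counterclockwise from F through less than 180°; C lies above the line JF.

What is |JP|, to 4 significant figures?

19.20

Checks: J = (0.00, 0.00) ✓; |KP| = 7.100 ✓; ∠(KP, PC) = 90.00° ✓; |PC| = 24.20 ✓; |JC| = 34.87 ✓.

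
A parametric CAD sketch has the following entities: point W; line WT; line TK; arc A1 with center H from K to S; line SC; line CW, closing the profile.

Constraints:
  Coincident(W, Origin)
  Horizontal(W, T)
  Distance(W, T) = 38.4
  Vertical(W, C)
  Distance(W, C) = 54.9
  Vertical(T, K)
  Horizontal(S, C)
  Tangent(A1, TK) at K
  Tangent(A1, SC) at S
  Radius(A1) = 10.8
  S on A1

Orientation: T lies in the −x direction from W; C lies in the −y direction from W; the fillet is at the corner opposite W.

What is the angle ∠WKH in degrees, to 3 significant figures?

49.0°

The virtual corner opposite W is at (-38.4, -54.9). Tangency of A1 to TK means the radius HK is perpendicular to TK and A1 meets SC tangentially, so HS is at right angles to SC, with radius 10.8, so the center H sits 10.8 in from both sides at H = (-27.6, -44.1). That places the tangent points at K = (-38.4, -44.1) on TK and S = (-27.6, -54.9) on SC. Then cos ∠WKH = KW·KH / (|KW||KH|), giving 49.0°.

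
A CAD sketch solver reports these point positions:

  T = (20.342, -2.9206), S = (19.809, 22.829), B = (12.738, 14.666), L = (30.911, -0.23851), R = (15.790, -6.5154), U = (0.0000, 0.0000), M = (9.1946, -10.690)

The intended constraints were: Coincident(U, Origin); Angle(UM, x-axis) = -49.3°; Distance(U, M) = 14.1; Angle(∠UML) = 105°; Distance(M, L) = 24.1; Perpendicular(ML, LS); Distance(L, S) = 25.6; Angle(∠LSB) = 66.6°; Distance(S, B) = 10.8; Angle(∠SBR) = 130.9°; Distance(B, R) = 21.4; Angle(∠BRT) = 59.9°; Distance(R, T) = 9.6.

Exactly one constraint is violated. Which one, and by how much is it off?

Distance(R, T) = 9.6 — off by 3.80.

U = (0.00, 0.00) ✓; UM at -49.30° ✓; |UM| = 14.10 ✓; ∠UML = 105.0° ✓; |ML| = 24.10 ✓; ∠(ML, LS) = 90.00° ✓; |LS| = 25.60 ✓; ∠LSB = 66.60° ✓; |SB| = 10.80 ✓; ∠SBR = 130.9° ✓; |BR| = 21.40 ✓; ∠BRT = 59.90° ✓; |RT| = 5.800 ✗.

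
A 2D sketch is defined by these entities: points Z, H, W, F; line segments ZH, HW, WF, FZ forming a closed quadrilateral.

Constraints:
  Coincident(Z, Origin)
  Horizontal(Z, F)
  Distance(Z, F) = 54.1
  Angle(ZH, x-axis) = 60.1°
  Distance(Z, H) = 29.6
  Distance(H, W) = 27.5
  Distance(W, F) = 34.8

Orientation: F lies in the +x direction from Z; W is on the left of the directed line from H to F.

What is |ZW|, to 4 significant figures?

52.59

Z is at the origin; Z and F share the same y with |ZF| = 54.1 and F in +x, so F = (54.1, 0). ZH runs at 60.1° with |ZH| = 29.6, so H = (14.76, 25.66). W is determined by |HW| = 27.5 and |WF| = 34.8 together: it lies at the intersection of circle(H, 27.5) and circle(F, 34.8). With |HF| = 46.97, the foot of the radical line on HF is 18.65 from H and the perpendicular offset is √(27.5² − 18.65²) = 20.21. Taking the left-of-HF solution: W = (41.42, 32.41).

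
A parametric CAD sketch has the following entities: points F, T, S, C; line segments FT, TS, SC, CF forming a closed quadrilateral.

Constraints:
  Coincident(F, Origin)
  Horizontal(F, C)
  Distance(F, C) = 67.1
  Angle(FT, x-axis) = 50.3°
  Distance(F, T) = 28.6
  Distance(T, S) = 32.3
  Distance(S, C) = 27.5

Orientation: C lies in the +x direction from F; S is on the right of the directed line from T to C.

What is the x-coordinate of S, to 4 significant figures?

39.69

F is at the origin; F and C share the same y with |FC| = 67.1 and C in +x, so C = (67.1, 0). FT runs at 50.3° with |FT| = 28.6, so T = (18.27, 22.00). S is determined by |TS| = 32.3 and |SC| = 27.5 together: it lies at the intersection of circle(T, 32.3) and circle(C, 27.5). With |TC| = 53.56, the foot of the radical line on TC is 29.46 from T and the perpendicular offset is √(32.3² − 29.46²) = 13.24. Taking the right-of-TC solution: S = (39.69, -2.173).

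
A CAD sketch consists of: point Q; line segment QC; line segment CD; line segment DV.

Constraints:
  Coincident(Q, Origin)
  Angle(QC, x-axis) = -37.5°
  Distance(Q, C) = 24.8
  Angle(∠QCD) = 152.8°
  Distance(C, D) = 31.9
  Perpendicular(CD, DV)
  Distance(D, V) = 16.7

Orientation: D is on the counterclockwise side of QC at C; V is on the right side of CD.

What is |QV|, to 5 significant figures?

60.807

Q is at the origin; QC runs at -37.5° with length 24.8, so C = 24.8·(cos -37.5°, sin -37.5°) = (19.675, -15.097). ∠QCD = 152.8°, so CD runs at -37.5° + (180° − 152.8°) = -10.300° from the x-axis; with |CD| = 31.9, D = C + 31.9·(cos -10.300°, sin -10.300°) = (51.061, -20.801). CD is perpendicular to DV; with |DV| = 16.7 on the right of CD, V = D + 16.7·(-0.17880, -0.98389) = (48.075, -37.232). Then |QV| = |V − Q| = 60.807.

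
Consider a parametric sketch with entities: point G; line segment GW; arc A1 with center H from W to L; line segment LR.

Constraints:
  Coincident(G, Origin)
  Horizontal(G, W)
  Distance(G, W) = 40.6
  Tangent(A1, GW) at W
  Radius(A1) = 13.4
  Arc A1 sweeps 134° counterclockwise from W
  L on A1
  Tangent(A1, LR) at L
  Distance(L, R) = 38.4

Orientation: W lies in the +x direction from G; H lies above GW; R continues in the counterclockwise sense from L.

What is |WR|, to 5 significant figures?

53.136

On A1, W sits at bearing -90° from H; a 134° counterclockwise sweep puts L at bearing 44°, so L = H + 13.4·(cos 44°, sin 44°) = (50.239, 22.708). Tangency of A1 to LR means the radius HL is perpendicular to LR, so LR runs along (−sin 44°, cos 44°); with |LR| = 38.4, R = (23.564, 50.331). Then |WR| = |R − W| = 53.136.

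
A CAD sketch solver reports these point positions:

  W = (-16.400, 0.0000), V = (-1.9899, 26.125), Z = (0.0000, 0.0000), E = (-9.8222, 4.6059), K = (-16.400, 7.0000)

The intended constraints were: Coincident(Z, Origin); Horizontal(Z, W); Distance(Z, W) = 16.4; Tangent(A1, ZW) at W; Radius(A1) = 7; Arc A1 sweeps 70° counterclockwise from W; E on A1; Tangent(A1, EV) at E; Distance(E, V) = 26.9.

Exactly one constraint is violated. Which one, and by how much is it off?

Distance(E, V) = 26.9 — off by 4.00.

Z = (0.00, 0.00) ✓; Z.y = 0.00, W.y = 0.00 ✓; |ZW| = 16.40 ✓; ∠(KW, WZ) = 90.00° ✓; |KW| = 7.000 ✓; bearing(K→E) − bearing(K→W) = 70.00° ✓; |KE| = 7.000 ✓; ∠(KE, EV) = 90.00° ✓; |EV| = 22.90 ✗.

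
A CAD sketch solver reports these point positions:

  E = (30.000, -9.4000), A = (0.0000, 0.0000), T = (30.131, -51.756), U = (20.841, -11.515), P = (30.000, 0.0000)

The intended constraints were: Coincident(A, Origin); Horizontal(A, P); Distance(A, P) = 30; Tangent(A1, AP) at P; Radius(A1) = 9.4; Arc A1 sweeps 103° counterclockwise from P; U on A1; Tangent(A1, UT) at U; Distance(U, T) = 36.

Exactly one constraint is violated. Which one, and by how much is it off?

Distance(U, T) = 36 — off by 5.30.

A = (0.00, 0.00) ✓; A.y = 0.00, P.y = 0.00 ✓; |AP| = 30.00 ✓; ∠(EP, PA) = 90.00° ✓; |EP| = 9.400 ✓; bearing(E→U) − bearing(E→P) = 103.0° ✓; |EU| = 9.400 ✓; ∠(EU, UT) = 90.00° ✓; |UT| = 41.30 ✗.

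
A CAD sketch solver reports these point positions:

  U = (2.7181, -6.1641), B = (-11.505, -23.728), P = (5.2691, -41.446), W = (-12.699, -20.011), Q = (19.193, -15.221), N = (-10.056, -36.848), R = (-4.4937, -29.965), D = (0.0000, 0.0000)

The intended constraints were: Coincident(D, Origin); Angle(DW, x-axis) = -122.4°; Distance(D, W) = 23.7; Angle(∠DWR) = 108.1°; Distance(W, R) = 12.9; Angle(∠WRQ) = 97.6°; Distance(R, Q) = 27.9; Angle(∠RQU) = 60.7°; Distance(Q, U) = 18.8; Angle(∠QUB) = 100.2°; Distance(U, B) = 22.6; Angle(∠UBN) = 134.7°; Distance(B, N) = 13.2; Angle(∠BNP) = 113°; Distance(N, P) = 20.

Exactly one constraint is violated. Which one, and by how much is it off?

Distance(N, P) = 20 — off by 4.00.

D = (0.00, 0.00) ✓; DW at -122.4° ✓; |DW| = 23.70 ✓; ∠DWR = 108.1° ✓; |WR| = 12.90 ✓; ∠WRQ = 97.60° ✓; |RQ| = 27.90 ✓; ∠RQU = 60.70° ✓; |QU| = 18.80 ✓; ∠QUB = 100.2° ✓; |UB| = 22.60 ✓; ∠UBN = 134.7° ✓; |BN| = 13.20 ✓; ∠BNP = 113.0° ✓; |NP| = 16.00 ✗.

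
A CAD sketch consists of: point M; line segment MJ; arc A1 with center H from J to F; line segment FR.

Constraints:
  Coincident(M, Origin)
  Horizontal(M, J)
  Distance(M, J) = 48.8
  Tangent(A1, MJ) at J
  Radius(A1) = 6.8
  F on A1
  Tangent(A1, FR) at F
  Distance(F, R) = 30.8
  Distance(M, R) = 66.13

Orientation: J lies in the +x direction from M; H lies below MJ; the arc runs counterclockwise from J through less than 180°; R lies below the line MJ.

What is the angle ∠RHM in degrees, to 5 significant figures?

107.81°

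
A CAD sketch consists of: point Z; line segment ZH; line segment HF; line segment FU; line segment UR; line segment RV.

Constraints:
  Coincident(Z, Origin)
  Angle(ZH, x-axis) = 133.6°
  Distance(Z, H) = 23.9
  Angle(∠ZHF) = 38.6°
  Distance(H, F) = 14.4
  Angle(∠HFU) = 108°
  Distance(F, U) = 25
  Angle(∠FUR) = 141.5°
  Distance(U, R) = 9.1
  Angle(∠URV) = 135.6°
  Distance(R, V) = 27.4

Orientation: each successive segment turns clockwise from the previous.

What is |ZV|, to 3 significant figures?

38.0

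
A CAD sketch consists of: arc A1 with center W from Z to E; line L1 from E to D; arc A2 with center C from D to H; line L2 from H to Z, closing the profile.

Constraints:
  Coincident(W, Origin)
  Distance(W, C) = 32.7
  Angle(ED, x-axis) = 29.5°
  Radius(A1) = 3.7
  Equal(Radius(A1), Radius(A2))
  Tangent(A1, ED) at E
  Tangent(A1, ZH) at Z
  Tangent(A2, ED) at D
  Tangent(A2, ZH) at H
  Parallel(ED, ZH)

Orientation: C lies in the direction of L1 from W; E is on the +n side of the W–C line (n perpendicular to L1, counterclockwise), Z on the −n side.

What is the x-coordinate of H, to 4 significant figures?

30.28

The slot axis is L1's direction at 29.5°, so u = (cos 29.5°, sin 29.5°) = (0.8704, 0.4924) and n = (−sin 29.5°, cos 29.5°) = (-0.4924, 0.8704). W is at the origin and C lies 32.7 along u from W, so C = 32.7·u = (28.46, 16.10). Tangency of A1 to both parallel lines with radius 3.7 puts E and Z at W ± 3.7·n: E = (-1.822, 3.220), Z = (1.822, -3.220). Equal radii place D and H the same way about C: D = C + 3.7·n = (26.64, 19.32), H = C − 3.7·n = (30.28, 12.88). So H.x = 30.28.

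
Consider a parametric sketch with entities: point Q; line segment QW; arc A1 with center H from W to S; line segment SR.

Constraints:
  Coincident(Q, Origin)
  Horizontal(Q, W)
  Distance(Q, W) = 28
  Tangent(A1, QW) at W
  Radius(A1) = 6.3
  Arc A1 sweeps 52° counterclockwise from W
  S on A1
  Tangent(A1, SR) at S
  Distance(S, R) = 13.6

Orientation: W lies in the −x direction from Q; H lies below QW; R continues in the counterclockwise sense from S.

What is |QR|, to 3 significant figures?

43.4

Q is at the origin; QW is horizontal with |QW| = 28.0 and W on the −x side, so W = (-28.0, 0.00). Since A1 is tangent to QW there, HW ⟂ QW, so H = W + (0, -6.3) = (-28.0, -6.30). On A1, W sits at bearing 90° from H; a 52° counterclockwise sweep puts S at bearing 142°, so S = H + 6.3·(cos 142°, sin 142°) = (-33.0, -2.42). The tangent condition forces HS to be normal to SR, so SR runs along (−sin 142°, cos 142°); with |SR| = 13.6, R = (-41.3, -13.1). Then |QR| = |R − Q| = 43.4.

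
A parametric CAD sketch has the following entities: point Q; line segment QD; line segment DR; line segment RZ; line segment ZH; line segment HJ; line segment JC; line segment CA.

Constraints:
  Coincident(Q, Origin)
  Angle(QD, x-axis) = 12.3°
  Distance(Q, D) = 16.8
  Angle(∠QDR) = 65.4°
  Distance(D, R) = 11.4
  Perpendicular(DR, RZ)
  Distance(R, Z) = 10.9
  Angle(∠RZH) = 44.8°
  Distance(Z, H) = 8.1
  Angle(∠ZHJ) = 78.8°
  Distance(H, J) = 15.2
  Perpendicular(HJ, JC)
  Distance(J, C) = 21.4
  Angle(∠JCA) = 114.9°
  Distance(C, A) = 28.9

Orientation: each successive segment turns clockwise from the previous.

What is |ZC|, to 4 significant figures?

19.15

∠ZHJ = 78.8° gives HJ at -68.70° from the x-axis; with |HJ| = 15.2, J = (15.69, -15.05). The perpendicularity gives JC at right angles to HJ, so JC runs at -158.7°; with |JC| = 21.4, C = (-4.249, -22.82). Then |ZC| = |C − Z| = 19.15.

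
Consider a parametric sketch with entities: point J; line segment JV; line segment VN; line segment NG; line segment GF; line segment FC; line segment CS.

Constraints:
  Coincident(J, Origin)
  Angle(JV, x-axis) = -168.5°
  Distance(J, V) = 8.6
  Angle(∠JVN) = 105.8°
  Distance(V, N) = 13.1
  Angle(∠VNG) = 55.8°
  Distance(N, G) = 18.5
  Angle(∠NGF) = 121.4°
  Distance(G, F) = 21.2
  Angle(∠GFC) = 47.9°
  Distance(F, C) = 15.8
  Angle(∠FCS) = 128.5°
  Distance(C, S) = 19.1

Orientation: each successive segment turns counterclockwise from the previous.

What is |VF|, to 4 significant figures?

23.34

∠VNG = 55.8° gives NG at 29.90° from the x-axis; with |NG| = 18.5, G = (6.628, -5.556). ∠NGF = 121.4° gives GF at 88.50° from the x-axis; with |GF| = 21.2, F = (7.183, 15.64). Then |VF| = |F − V| = 23.34.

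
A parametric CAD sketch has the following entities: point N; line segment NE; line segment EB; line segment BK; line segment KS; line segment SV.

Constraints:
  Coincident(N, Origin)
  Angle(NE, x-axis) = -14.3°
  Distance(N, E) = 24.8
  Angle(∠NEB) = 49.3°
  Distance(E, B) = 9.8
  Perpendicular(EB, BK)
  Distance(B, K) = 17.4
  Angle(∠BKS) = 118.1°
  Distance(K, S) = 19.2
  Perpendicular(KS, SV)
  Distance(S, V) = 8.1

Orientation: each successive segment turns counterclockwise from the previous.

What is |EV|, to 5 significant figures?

22.189

∠BKS = 118.1° gives KS at -91.700° from the x-axis; with |KS| = 19.2, S = (3.5192, -24.276). KS ⟂ SV, so SV runs at -1.7000°; with |SV| = 8.1, V = (11.616, -24.516). Then |EV| = |V − E| = 22.189.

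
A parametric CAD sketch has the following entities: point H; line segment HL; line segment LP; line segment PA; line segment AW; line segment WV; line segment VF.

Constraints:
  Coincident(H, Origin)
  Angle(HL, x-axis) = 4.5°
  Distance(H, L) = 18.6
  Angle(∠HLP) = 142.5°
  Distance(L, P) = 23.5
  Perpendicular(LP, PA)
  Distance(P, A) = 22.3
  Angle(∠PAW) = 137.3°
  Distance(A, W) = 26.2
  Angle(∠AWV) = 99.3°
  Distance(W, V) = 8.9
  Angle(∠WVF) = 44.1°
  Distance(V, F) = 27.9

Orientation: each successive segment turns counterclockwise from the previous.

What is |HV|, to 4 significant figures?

28.50

∠PAW = 137.3° gives AW at 174.7° from the x-axis; with |AW| = 26.2, W = (-5.003, 36.18). ∠AWV = 99.3° gives WV at -104.6° from the x-axis; with |WV| = 8.9, V = (-7.246, 27.56). Then |HV| = |V − H| = 28.50.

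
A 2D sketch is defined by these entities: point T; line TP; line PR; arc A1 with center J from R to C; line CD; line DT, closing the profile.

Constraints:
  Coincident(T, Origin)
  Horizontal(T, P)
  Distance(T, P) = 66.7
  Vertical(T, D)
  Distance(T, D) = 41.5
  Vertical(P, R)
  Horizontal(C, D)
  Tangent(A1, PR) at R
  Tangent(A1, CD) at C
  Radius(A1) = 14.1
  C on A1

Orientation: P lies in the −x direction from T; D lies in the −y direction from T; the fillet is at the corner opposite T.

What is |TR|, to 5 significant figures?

72.109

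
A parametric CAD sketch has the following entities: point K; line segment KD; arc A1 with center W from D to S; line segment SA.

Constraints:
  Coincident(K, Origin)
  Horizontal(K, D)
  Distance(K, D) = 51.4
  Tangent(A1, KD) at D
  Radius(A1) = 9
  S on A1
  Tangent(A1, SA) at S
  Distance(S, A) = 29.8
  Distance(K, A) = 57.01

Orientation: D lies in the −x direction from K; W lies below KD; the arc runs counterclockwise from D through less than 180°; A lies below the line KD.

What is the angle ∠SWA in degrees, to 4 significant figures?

73.19°

Checks: ∠(WD, DK) = 90.00° ✓; |WD| = 9.000 ✓; |WS| = 9.000 ✓; ∠(WS, SA) = 90.00° ✓; |SA| = 29.80 ✓; |KA| = 57.01 ✓.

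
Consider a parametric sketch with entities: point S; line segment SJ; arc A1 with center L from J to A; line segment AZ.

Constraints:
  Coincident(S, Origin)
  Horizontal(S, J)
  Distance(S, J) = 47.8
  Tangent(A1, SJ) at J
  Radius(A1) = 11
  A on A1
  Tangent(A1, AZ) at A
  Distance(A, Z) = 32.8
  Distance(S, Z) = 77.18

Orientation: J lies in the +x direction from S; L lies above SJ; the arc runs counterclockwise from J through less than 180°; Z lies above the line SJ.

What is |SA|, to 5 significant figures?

59.176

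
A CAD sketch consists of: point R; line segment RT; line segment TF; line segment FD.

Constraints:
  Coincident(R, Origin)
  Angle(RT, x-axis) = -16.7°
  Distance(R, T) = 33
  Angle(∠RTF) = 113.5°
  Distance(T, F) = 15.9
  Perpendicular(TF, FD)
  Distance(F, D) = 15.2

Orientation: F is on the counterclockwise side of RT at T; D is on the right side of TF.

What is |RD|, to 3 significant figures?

54.0

R is at the origin; RT runs at -16.7° with length 33.0, so T = 33.0·(cos -16.7°, sin -16.7°) = (31.6, -9.48). ∠RTF = 113.5°, so TF runs at -16.7° + (180° − 113.5°) = 49.8° from the x-axis; with |TF| = 15.9, F = T + 15.9·(cos 49.8°, sin 49.8°) = (41.9, 2.66). TF ⟂ FD; with |FD| = 15.2 on the right of TF, D = F + 15.2·(0.764, -0.645) = (53.5, -7.15). Then |RD| = |D − R| = 54.0.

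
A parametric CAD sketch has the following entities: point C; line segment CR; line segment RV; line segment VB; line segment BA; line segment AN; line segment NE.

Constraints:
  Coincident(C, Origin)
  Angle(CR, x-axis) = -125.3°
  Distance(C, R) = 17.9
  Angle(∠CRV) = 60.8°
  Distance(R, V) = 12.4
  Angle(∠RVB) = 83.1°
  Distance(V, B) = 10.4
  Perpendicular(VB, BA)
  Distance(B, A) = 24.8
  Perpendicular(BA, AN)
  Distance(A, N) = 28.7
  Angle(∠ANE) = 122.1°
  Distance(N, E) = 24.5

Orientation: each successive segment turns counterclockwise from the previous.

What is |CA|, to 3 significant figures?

23.7

C is at the origin; CR runs at -125.3° with length 17.9, so R = (-10.3, -14.6). ∠CRV = 60.8° gives RV at -6.10° from the x-axis; with |RV| = 12.4, V = (1.99, -15.9). ∠RVB = 83.1° gives VB at 90.8° from the x-axis; with |VB| = 10.4, B = (1.84, -5.53). The perpendicularity gives BA at right angles to VB, so BA runs at -179°; with |BA| = 24.8, A = (-23.0, -5.87). Then |CA| = |A − C| = 23.7.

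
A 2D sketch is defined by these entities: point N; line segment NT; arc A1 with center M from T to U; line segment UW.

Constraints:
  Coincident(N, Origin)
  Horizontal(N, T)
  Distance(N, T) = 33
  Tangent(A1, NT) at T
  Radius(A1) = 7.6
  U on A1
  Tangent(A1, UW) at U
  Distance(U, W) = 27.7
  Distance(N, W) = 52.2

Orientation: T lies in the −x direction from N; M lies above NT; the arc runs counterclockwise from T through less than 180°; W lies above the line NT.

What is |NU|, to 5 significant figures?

28.276

Checks: |MU| = 7.600 ✓; ∠(MU, UW) = 90.00° ✓; |UW| = 27.70 ✓; |NW| = 52.20 ✓.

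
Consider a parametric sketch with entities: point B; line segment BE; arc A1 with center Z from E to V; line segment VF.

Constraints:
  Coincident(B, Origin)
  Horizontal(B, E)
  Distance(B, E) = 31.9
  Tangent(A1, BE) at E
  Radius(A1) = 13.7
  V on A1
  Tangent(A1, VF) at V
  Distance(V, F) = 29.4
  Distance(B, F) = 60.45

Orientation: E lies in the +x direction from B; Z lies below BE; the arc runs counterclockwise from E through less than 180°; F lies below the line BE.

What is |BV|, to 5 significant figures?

31.078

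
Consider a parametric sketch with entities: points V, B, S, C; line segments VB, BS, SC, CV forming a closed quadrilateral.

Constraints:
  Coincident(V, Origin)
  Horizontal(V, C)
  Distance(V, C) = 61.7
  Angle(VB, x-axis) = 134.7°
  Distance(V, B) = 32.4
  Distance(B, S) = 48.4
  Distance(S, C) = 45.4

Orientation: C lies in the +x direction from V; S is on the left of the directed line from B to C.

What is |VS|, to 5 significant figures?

37.300

V is at the origin; VC is horizontal with |VC| = 61.7 and C in +x, so C = (61.7, 0). VB runs at 134.7° with |VB| = 32.4, so B = (-22.790, 23.030). S is determined by |BS| = 48.4 and |SC| = 45.4 together: it lies at the intersection of circle(B, 48.4) and circle(C, 45.4). With |BC| = 87.572, the foot of the radical line on BC is 45.393 from B and the perpendicular offset is √(48.4² − 45.393²) = 16.794. Taking the left-of-BC solution: S = (25.422, 27.295).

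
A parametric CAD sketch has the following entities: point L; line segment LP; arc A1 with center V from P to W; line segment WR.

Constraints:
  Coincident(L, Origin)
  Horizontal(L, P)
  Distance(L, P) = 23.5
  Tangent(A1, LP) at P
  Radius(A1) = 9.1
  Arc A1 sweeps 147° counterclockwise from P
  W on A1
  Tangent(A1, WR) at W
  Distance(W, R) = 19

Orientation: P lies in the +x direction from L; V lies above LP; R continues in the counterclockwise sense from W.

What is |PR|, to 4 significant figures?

29.22

L is at the origin; LP is horizontal with |LP| = 23.5 and P on the +x side, so P = (23.50, 0.000). A1 meets LP tangentially, so VP is at right angles to LP, so V = P + (0, 9.1) = (23.50, 9.100). On A1, P sits at bearing -90° from V; a 147° counterclockwise sweep puts W at bearing 57°, so W = V + 9.1·(cos 57°, sin 57°) = (28.46, 16.73). The tangent condition forces VW to be normal to WR, so WR runs along (−sin 57°, cos 57°); with |WR| = 19.0, R = (12.52, 27.08). Then |PR| = |R − P| = 29.22.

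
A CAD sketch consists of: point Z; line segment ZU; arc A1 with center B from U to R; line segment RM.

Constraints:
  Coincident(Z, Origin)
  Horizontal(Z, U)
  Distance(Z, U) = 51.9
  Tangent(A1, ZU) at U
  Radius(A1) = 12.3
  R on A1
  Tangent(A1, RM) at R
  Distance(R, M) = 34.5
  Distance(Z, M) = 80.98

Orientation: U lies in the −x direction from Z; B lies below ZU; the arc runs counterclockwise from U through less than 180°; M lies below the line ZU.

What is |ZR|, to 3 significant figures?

65.2

Z is at the origin; ZU is horizontal with |ZU| = 51.9 and U on the −x side, so U = (-51.9, 0.00). A1 meets ZU tangentially, so BU is at right angles to ZU, so B = U + (0, -12.3) = (-51.9, -12.3). Since BR ⟂ RM (tangency), |BM| = √(12.3² + 34.5²) = 36.6 regardless of where R sits on A1. So M lies on both circle(Z, 80.98) and circle(B, 36.6); the below-ZU intersection is M = (-66.8, -45.8). R is the foot of the tangent from M: R = (-64.2, -11.4).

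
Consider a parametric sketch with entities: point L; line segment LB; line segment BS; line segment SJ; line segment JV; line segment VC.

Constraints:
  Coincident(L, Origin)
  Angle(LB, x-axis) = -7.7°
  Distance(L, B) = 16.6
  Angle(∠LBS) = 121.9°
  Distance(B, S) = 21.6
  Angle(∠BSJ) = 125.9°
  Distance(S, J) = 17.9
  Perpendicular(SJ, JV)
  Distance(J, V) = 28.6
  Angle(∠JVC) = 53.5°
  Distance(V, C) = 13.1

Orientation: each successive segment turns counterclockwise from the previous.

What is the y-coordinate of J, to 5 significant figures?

31.749

L is at the origin; LB runs at -7.7° with length 16.6, so B = (16.450, -2.2242). ∠LBS = 121.9° gives BS at 50.400° from the x-axis; with |BS| = 21.6, S = (30.219, 14.419). ∠BSJ = 125.9° gives SJ at 104.50° from the x-axis; with |SJ| = 17.9, J = (25.737, 31.749). So J.y = 31.749.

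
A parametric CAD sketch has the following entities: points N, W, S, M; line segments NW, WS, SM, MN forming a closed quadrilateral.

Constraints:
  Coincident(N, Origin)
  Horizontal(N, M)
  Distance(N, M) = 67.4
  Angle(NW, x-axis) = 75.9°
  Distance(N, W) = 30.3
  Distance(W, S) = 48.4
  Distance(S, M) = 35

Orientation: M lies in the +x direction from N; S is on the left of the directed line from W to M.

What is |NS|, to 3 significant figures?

64.7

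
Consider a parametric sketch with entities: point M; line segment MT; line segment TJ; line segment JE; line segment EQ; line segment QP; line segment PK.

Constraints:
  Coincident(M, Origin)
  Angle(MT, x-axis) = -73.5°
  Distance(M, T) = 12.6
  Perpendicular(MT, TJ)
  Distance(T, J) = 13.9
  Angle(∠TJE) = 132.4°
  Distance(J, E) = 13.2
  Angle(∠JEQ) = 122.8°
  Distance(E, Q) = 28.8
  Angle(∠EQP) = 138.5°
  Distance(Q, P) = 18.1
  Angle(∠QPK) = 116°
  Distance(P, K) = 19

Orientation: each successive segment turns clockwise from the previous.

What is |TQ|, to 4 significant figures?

40.64

∠TJE = 132.4° gives JE at 148.9° from the x-axis; with |JE| = 13.2, E = (-21.05, -9.211). ∠JEQ = 122.8° gives EQ at 91.70° from the x-axis; with |EQ| = 28.8, Q = (-21.91, 19.58). Then |TQ| = |Q − T| = 40.64.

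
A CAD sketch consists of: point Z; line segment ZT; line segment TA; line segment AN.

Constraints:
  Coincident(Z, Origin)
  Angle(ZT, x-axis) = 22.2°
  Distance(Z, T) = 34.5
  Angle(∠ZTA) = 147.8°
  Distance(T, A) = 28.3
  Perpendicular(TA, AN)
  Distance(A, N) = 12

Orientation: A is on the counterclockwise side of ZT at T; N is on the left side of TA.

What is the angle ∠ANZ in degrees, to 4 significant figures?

96.34°

∠ZTA = 147.8°, so TA runs at 22.2° + (180° − 147.8°) = 54.40° from the x-axis; with |TA| = 28.3, A = T + 28.3·(cos 54.40°, sin 54.40°) = (48.42, 36.05). The perpendicularity gives AN at right angles to TA; with |AN| = 12.0 on the left of TA, N = A + 12.0·(-0.8131, 0.5821) = (38.66, 43.03). Then cos ∠ANZ = NA·NZ / (|NA||NZ|), giving 96.34°.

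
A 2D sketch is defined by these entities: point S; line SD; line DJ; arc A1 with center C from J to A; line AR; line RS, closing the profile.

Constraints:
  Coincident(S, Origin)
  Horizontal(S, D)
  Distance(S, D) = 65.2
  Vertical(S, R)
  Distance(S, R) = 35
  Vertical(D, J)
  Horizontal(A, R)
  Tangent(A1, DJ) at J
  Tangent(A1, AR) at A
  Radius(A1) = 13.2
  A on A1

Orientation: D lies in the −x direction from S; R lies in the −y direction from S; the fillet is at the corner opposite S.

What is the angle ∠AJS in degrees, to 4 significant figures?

63.49°

S is at the origin; S and D share the same y with |SD| = 65.2 and D on the −x side, so D = (-65.20, 0.000). S and R share the same x with |SR| = 35.0 and R on the −y side, so R = (0.000, -35.00). The virtual corner opposite S is at (-65.20, -35.00). Tangency of A1 to DJ means the radius CJ is perpendicular to DJ and since A1 is tangent to AR there, CA ⟂ AR, with radius 13.2, so the center C sits 13.2 in from both sides at C = (-52.00, -21.80). That places the tangent points at J = (-65.20, -21.80) on DJ and A = (-52.00, -35.00) on AR. Then cos ∠AJS = JA·JS / (|JA||JS|), giving 63.49°.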